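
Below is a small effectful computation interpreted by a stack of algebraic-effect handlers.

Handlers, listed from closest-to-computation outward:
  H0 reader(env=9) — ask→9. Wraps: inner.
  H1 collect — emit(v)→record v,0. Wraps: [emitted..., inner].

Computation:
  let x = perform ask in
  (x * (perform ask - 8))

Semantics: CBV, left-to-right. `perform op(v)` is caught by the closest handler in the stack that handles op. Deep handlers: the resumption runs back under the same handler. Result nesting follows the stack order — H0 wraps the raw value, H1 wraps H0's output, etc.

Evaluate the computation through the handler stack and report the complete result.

Evaluation trace:
ask @ H0 ⇒ 9
ask @ H0 ⇒ 9
H0 returns 9
H1 returns [9]
= [9]

Answer: [9]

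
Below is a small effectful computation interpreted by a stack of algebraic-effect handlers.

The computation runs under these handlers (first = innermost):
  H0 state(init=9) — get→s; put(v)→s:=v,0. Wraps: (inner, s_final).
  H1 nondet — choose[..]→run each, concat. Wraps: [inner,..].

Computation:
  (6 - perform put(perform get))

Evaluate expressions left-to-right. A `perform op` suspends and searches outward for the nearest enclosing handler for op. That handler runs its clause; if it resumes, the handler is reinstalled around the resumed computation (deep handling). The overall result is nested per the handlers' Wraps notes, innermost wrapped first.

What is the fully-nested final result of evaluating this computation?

Answer: [(6, 9)]

Step-by-step:
get @ H0 ⇒ 9
put(9) @ H0 ⇒ s:=9
H0 returns (6, 9)
H1 returns [(6, 9)]
= [(6, 9)]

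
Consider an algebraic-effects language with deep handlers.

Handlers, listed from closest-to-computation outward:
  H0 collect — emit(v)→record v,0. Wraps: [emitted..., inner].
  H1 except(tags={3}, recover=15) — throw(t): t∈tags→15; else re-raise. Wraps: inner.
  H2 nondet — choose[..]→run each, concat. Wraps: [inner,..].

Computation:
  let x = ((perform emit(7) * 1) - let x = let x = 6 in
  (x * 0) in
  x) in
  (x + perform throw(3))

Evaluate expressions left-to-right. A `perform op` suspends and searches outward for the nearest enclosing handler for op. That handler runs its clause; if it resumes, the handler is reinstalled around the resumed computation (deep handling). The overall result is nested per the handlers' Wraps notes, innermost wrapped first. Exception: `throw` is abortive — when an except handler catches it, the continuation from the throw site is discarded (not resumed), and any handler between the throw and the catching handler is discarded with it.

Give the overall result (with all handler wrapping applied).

Answer: [15]

Working:
emit(7) @ H0 ⇒ out+=7
throw(3) @ H1 caught ⇒ 15
H2 returns [15]
= [15]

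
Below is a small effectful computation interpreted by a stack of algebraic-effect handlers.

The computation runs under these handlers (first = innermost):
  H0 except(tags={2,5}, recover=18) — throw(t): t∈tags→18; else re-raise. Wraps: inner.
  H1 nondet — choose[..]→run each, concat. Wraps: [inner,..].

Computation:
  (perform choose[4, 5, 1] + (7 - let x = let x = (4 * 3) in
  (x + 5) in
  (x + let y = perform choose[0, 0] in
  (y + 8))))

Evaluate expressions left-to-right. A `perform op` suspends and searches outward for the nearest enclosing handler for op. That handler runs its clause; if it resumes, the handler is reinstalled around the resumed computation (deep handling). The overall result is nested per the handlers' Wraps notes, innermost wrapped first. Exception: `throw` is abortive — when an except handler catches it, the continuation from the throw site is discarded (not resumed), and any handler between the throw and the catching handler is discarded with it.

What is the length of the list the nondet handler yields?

Evaluation trace:
choose[4, 5, 1] @ H1
  branch[0] choose=4:
    choose[0, 0] @ H1
      branch[0] choose=0:
        H0 returns -14
        H1 returns [-14]
      branch[1] choose=0:
        H0 returns -14
        H1 returns [-14]
  branch[1] choose=5:
    choose[0, 0] @ H1
      branch[0] choose=0:
        H0 returns -13
        H1 returns [-13]
      branch[1] choose=0:
        H0 returns -13
        H1 returns [-13]
  branch[2] choose=1:
    choose[0, 0] @ H1
      branch[0] choose=0:
        H0 returns -17
        H1 returns [-17]
      branch[1] choose=0:
        H0 returns -17
        H1 returns [-17]
= [-14, -14, -13, -13, -17, -17]

Answer: 6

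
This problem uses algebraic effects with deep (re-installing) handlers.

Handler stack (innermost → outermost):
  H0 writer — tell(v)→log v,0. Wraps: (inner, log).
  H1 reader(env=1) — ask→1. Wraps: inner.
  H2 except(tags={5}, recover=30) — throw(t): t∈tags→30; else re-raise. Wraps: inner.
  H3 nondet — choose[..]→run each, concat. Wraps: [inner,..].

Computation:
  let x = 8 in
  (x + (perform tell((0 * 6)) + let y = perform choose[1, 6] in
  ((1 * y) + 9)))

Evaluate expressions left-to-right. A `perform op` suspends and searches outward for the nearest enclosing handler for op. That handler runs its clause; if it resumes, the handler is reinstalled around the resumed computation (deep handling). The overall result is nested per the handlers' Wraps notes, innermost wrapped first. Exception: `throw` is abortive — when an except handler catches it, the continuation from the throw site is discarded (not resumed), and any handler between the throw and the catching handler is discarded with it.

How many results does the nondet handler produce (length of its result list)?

Answer: 2

Evaluation trace:
tell(0) @ H0 ⇒ log+=0
choose[1, 6] @ H3
  branch[0] choose=1:
    H0 returns (18, (0))
    H1 returns (18, (0))
    H2 returns (18, (0))
    H3 returns [(18, (0))]
  branch[1] choose=6:
    H0 returns (23, (0))
    H1 returns (23, (0))
    H2 returns (23, (0))
    H3 returns [(23, (0))]
= [(18, (0)), (23, (0))]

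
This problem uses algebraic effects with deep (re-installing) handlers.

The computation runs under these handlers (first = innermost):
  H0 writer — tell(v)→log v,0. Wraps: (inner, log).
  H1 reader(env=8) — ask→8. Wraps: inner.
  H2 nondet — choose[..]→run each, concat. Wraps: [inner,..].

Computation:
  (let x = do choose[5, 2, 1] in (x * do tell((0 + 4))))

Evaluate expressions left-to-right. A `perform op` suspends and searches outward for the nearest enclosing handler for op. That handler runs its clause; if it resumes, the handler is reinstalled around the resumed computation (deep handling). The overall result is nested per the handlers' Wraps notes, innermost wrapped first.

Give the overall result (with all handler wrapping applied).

Answer: [(0, (4)), (0, (4)), (0, (4))]

Step-by-step:
choose[5, 2, 1] @ H2
  branch[0] choose=5:
    tell(4) @ H0 ⇒ log+=4
    H0 returns (0, (4))
    H1 returns (0, (4))
    H2 returns [(0, (4))]
  branch[1] choose=2:
    tell(4) @ H0 ⇒ log+=4
    H0 returns (0, (4))
    H1 returns (0, (4))
    H2 returns [(0, (4))]
  branch[2] choose=1:
    tell(4) @ H0 ⇒ log+=4
    H0 returns (0, (4))
    H1 returns (0, (4))
    H2 returns [(0, (4))]
= [(0, (4)), (0, (4)), (0, (4))]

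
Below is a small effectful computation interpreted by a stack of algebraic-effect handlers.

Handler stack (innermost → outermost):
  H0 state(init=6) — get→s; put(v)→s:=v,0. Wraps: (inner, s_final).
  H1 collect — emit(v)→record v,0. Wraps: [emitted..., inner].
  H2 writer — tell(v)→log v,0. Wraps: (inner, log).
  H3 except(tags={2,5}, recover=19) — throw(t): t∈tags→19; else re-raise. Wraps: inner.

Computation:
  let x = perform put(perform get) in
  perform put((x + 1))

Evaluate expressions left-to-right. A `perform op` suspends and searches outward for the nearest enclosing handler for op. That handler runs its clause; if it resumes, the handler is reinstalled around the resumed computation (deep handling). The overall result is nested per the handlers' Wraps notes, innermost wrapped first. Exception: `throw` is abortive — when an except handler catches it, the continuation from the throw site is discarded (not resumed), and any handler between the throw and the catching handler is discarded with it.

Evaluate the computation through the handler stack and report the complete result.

Evaluation trace:
get @ H0 ⇒ 6
put(6) @ H0 ⇒ s:=6
put(1) @ H0 ⇒ s:=1
H0 returns (0, 1)
H1 returns [(0, 1)]
H2 returns ([(0, 1)], ())
H3 returns ([(0, 1)], ())
= ([(0, 1)], ())

Answer: ([(0, 1)], ())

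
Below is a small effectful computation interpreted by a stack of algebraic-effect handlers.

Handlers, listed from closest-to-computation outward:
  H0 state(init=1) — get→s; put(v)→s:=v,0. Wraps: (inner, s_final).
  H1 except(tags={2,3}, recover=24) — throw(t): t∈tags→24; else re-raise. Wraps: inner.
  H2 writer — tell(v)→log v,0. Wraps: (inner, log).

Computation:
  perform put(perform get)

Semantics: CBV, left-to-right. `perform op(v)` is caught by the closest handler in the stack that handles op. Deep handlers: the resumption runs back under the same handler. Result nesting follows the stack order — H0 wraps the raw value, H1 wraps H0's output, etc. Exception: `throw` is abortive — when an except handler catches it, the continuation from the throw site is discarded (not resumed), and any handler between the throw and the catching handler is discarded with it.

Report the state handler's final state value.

Answer: 1

Working:
get @ H0 ⇒ 1
put(1) @ H0 ⇒ s:=1
H0 returns (0, 1)
H1 returns (0, 1)
H2 returns ((0, 1), ())
= ((0, 1), ())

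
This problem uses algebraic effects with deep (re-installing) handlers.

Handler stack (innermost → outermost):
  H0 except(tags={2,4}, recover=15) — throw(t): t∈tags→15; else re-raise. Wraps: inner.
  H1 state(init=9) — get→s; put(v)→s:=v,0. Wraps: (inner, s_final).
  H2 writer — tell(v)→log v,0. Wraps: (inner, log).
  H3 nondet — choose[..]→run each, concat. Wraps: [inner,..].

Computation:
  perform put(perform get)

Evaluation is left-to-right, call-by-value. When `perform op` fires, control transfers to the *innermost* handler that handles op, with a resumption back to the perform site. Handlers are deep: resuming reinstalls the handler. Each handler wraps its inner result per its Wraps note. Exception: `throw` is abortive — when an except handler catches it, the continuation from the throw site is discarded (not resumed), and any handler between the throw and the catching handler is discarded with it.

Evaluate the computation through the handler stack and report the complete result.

Evaluation trace:
get @ H1 ⇒ 9
put(9) @ H1 ⇒ s:=9
H0 returns 0
H1 returns (0, 9)
H2 returns ((0, 9), ())
H3 returns [((0, 9), ())]
= [((0, 9), ())]

Answer: [((0, 9), ())]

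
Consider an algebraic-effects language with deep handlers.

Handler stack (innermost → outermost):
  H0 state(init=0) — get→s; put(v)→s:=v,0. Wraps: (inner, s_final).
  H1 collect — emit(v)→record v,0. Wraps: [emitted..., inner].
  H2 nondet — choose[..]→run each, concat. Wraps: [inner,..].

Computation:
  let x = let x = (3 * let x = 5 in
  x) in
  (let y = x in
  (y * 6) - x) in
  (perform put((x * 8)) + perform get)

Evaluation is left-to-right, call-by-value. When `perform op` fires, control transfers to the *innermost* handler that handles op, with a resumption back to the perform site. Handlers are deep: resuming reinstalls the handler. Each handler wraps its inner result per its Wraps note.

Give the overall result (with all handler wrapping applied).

Step-by-step:
put(600) @ H0 ⇒ s:=600
get @ H0 ⇒ 600
H0 returns (600, 600)
H1 returns [(600, 600)]
H2 returns [[(600, 600)]]
= [[(600, 600)]]

Answer: [[(600, 600)]]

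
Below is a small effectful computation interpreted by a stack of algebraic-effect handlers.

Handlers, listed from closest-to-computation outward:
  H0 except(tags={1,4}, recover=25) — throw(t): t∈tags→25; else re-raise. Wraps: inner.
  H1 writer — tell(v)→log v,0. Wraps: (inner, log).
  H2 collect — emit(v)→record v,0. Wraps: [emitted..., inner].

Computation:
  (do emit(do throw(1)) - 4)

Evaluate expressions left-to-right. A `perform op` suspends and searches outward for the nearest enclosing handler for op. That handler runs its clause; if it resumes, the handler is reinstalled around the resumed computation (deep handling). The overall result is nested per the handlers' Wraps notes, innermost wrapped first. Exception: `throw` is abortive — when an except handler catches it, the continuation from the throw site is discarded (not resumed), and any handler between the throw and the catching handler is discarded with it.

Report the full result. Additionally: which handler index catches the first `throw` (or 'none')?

Step-by-step:
throw(1) @ H0 caught ⇒ 25
H1 returns (25, ())
H2 returns [(25, ())]
= [(25, ())]

Answer: [(25, ())] ; first throw caught by: H0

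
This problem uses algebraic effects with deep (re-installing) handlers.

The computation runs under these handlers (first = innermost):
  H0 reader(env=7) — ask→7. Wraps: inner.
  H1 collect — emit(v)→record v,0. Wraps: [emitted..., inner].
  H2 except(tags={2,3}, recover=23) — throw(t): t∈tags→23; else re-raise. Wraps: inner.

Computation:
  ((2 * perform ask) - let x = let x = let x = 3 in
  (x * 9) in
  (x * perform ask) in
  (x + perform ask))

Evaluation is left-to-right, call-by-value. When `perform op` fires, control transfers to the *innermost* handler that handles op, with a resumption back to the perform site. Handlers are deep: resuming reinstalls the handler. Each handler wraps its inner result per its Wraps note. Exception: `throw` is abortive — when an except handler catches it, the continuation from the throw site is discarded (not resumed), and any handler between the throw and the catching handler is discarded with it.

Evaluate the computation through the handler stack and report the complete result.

Answer: [-182]

Evaluation trace:
ask @ H0 ⇒ 7
ask @ H0 ⇒ 7
ask @ H0 ⇒ 7
H0 returns -182
H1 returns [-182]
H2 returns [-182]
= [-182]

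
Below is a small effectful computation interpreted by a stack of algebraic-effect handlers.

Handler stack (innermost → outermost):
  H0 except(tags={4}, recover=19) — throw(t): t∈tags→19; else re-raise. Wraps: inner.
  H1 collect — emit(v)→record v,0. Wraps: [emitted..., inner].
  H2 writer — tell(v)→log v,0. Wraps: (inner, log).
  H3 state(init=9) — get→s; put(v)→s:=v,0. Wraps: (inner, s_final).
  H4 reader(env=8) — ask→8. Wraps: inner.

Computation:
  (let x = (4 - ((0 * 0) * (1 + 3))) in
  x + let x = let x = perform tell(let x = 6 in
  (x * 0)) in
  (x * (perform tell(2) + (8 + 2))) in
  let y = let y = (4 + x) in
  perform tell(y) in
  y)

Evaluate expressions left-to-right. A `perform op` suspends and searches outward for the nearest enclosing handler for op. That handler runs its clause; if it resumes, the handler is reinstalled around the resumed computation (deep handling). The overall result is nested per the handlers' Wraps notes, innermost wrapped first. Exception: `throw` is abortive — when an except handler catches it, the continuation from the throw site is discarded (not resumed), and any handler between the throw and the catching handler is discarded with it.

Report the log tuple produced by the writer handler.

Evaluation trace:
tell(0) @ H2 ⇒ log+=0
tell(2) @ H2 ⇒ log+=2
tell(4) @ H2 ⇒ log+=4
H0 returns 4
H1 returns [4]
H2 returns ([4], (0, 2, 4))
H3 returns (([4], (0, 2, 4)), 9)
H4 returns (([4], (0, 2, 4)), 9)
= (([4], (0, 2, 4)), 9)

Answer: (0, 2, 4)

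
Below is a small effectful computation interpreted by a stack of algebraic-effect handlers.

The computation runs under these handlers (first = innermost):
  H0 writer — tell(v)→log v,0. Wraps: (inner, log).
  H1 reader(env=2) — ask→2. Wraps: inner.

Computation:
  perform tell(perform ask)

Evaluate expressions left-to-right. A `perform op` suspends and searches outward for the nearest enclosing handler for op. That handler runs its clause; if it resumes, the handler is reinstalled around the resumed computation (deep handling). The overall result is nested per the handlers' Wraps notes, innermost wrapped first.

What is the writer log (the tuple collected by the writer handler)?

Evaluation trace:
ask @ H1 ⇒ 2
tell(2) @ H0 ⇒ log+=2
H0 returns (0, (2))
H1 returns (0, (2))
= (0, (2))

Answer: (2)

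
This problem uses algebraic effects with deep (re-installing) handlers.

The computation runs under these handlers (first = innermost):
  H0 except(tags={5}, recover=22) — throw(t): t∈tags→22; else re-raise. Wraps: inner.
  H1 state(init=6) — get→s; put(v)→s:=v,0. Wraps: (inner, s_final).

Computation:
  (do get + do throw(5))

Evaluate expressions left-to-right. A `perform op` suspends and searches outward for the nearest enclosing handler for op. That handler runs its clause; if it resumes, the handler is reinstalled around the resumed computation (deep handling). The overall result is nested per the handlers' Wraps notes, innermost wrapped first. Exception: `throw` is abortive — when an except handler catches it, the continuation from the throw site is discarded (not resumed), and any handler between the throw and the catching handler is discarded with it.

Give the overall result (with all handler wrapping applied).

Answer: (22, 6)

Working:
get @ H1 ⇒ 6
throw(5) @ H0 caught ⇒ 22
H1 returns (22, 6)
= (22, 6)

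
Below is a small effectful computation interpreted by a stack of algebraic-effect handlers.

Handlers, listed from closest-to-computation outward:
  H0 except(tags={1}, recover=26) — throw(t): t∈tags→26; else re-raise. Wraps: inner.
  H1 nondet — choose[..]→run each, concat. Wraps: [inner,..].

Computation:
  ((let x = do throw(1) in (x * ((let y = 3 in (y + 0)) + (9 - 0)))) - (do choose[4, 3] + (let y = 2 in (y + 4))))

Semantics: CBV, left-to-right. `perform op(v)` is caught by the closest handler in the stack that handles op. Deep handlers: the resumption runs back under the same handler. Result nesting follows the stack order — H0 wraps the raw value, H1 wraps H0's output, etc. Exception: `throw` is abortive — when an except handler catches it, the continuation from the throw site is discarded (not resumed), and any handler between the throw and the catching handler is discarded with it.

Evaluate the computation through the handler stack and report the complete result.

Answer: [26]

Step-by-step:
throw(1) @ H0 caught ⇒ 26
H1 returns [26]
= [26]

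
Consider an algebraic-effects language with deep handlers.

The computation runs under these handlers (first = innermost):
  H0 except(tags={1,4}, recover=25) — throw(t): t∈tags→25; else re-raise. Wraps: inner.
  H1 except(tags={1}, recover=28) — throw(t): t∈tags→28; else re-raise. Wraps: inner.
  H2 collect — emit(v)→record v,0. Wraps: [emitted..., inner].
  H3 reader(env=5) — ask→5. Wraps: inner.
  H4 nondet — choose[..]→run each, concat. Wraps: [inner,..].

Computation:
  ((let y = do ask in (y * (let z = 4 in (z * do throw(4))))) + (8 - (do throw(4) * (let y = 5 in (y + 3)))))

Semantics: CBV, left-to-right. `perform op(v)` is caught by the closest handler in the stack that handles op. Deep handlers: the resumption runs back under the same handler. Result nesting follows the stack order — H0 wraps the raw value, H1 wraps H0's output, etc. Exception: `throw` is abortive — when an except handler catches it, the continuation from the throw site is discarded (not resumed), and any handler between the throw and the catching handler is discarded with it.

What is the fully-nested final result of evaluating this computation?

Answer: [[25]]

Evaluation trace:
ask @ H3 ⇒ 5
throw(4) @ H0 caught ⇒ 25
H1 returns 25
H2 returns [25]
H3 returns [25]
H4 returns [[25]]
= [[25]]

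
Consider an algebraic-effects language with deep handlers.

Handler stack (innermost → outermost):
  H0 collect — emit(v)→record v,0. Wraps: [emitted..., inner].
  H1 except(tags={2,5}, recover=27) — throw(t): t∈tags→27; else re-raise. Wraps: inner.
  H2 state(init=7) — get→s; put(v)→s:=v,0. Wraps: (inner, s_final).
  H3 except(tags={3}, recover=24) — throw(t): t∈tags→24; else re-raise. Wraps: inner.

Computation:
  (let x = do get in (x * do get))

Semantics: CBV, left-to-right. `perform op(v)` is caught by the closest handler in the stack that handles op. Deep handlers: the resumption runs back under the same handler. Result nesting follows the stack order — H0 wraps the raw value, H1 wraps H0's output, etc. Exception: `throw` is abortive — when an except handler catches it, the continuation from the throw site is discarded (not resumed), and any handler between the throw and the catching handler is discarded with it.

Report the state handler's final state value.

Working:
get @ H2 ⇒ 7
get @ H2 ⇒ 7
H0 returns [49]
H1 returns [49]
H2 returns ([49], 7)
H3 returns ([49], 7)
= ([49], 7)

Answer: 7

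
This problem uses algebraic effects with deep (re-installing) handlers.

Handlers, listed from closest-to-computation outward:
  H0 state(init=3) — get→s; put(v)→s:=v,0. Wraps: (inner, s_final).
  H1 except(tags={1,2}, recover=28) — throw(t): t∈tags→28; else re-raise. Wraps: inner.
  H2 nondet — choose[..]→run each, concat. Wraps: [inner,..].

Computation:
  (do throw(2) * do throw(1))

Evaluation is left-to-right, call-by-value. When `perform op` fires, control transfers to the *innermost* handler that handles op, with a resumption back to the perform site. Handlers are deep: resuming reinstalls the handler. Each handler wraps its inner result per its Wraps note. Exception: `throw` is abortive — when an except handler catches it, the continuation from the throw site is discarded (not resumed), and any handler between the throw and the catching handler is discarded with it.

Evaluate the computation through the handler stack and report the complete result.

Answer: [28]

Evaluation trace:
throw(2) @ H1 caught ⇒ 28
H2 returns [28]
= [28]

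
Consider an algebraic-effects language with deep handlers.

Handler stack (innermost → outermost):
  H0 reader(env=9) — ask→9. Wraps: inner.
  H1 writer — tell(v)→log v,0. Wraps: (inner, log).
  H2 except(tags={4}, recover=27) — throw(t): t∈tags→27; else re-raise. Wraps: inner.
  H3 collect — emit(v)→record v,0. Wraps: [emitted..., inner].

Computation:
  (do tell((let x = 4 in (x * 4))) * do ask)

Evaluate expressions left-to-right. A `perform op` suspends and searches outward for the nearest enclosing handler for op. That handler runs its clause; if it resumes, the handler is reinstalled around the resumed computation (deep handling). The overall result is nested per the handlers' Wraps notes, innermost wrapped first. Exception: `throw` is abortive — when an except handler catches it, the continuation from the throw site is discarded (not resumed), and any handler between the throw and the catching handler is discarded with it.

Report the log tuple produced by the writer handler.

Working:
tell(16) @ H1 ⇒ log+=16
ask @ H0 ⇒ 9
H0 returns 0
H1 returns (0, (16))
H2 returns (0, (16))
H3 returns [(0, (16))]
= [(0, (16))]

Answer: (16)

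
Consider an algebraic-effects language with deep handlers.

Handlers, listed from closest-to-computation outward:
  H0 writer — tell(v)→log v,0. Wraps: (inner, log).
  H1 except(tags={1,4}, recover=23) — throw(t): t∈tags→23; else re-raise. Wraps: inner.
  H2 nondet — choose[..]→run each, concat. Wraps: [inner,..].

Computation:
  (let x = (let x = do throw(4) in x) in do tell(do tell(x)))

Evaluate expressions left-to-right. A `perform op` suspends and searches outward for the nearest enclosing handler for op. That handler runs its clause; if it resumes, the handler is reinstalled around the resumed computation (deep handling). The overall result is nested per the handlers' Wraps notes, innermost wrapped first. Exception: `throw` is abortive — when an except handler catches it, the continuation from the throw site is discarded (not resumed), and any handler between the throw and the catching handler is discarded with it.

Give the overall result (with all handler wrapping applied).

Answer: [23]

Working:
throw(4) @ H1 caught ⇒ 23
H2 returns [23]
= [23]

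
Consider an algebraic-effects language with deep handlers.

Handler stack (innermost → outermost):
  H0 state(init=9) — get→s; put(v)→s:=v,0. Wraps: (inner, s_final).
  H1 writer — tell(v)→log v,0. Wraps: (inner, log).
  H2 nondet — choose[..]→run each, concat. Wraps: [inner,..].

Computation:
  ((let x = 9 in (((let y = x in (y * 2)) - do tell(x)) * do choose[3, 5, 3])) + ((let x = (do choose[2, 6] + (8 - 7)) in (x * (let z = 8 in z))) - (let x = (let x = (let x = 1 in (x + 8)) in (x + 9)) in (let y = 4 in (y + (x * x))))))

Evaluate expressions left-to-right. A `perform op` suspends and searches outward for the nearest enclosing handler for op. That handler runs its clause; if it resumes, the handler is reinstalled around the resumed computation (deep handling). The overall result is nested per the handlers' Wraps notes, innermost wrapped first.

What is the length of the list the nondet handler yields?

Evaluation trace:
tell(9) @ H1 ⇒ log+=9
choose[3, 5, 3] @ H2
  branch[0] choose=3:
    choose[2, 6] @ H2
      branch[0] choose=2:
        H0 returns (-250, 9)
        H1 returns ((-250, 9), (9))
        H2 returns [((-250, 9), (9))]
      branch[1] choose=6:
        H0 returns (-218, 9)
        H1 returns ((-218, 9), (9))
        H2 returns [((-218, 9), (9))]
  branch[1] choose=5:
    choose[2, 6] @ H2
      branch[0] choose=2:
        H0 returns (-214, 9)
        H1 returns ((-214, 9), (9))
        H2 returns [((-214, 9), (9))]
      branch[1] choose=6:
        H0 returns (-182, 9)
        H1 returns ((-182, 9), (9))
        H2 returns [((-182, 9), (9))]
  branch[2] choose=3:
    choose[2, 6] @ H2
      branch[0] choose=2:
        H0 returns (-250, 9)
        H1 returns ((-250, 9), (9))
        H2 returns [((-250, 9), (9))]
      branch[1] choose=6:
        H0 returns (-218, 9)
        H1 returns ((-218, 9), (9))
        H2 returns [((-218, 9), (9))]
= [((-250, 9), (9)), ((-218, 9), (9)), ((-214, 9), (9)), ((-182, 9), (9)), ((-250, 9), (9)), ((-218, 9), (9))]

Answer: 6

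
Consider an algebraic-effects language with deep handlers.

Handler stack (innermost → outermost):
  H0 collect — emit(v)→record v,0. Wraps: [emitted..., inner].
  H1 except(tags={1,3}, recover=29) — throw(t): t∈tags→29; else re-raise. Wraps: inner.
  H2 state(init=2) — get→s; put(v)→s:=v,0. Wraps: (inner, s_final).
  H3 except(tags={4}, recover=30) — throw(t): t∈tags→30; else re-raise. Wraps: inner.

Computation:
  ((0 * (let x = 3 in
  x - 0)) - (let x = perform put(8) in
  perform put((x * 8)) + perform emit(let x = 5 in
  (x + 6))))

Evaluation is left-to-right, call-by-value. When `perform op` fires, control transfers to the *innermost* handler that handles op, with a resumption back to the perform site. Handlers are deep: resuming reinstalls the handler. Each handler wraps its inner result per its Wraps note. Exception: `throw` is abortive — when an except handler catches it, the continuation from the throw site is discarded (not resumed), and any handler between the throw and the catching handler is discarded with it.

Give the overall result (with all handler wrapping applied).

Answer: ([11, 0], 0)

Step-by-step:
put(8) @ H2 ⇒ s:=8
put(0) @ H2 ⇒ s:=0
emit(11) @ H0 ⇒ out+=11
H0 returns [11, 0]
H1 returns [11, 0]
H2 returns ([11, 0], 0)
H3 returns ([11, 0], 0)
= ([11, 0], 0)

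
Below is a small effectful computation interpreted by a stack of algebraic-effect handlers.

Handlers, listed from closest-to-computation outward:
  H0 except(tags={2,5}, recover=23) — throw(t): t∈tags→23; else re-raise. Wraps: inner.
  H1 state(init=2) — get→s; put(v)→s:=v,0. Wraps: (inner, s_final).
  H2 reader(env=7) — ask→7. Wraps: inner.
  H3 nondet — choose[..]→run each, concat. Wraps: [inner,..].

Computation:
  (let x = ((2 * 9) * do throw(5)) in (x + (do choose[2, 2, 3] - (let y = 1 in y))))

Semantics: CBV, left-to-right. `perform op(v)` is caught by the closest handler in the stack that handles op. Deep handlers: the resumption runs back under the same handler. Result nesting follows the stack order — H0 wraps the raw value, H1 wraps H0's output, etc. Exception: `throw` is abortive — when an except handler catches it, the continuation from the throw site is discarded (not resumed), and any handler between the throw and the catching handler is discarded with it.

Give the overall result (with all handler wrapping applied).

Evaluation trace:
throw(5) @ H0 caught ⇒ 23
H1 returns (23, 2)
H2 returns (23, 2)
H3 returns [(23, 2)]
= [(23, 2)]

Answer: [(23, 2)]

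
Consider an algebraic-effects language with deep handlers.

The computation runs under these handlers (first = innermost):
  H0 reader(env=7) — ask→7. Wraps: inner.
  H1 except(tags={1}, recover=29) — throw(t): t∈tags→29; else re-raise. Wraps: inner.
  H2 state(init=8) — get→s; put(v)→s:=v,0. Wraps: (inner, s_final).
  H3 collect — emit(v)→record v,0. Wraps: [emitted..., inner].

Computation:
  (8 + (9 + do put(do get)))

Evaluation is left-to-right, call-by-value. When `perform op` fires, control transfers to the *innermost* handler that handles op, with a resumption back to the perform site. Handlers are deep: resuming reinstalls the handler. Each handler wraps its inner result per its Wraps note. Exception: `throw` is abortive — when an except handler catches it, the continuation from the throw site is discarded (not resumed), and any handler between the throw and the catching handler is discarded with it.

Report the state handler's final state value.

Step-by-step:
get @ H2 ⇒ 8
put(8) @ H2 ⇒ s:=8
H0 returns 17
H1 returns 17
H2 returns (17, 8)
H3 returns [(17, 8)]
= [(17, 8)]

Answer: 8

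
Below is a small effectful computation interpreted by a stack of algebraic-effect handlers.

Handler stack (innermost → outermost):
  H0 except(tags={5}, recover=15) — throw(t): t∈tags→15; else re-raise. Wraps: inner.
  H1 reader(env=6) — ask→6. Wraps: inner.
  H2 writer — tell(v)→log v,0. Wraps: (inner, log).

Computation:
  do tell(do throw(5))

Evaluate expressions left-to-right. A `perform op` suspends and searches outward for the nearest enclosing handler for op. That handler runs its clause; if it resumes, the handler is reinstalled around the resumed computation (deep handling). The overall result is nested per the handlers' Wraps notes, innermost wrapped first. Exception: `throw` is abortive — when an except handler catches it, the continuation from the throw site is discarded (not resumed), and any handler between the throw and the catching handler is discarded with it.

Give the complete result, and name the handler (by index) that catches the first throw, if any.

Working:
throw(5) @ H0 caught ⇒ 15
H1 returns 15
H2 returns (15, ())
= (15, ())

Answer: (15, ()) ; first throw caught by: H0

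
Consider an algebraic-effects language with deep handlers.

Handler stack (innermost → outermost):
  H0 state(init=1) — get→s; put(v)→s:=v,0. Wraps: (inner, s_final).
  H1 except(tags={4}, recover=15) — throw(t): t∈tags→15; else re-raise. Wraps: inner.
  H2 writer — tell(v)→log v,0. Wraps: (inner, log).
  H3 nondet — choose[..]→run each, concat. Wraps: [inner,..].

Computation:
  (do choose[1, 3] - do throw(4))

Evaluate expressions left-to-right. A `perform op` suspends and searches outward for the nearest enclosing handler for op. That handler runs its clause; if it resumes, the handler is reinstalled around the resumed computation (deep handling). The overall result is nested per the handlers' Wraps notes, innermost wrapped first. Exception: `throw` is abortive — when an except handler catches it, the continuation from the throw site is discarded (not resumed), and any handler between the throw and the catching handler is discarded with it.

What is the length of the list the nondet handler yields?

Answer: 2

Working:
choose[1, 3] @ H3
  branch[0] choose=1:
    throw(4) @ H1 caught ⇒ 15
    H2 returns (15, ())
    H3 returns [(15, ())]
  branch[1] choose=3:
    throw(4) @ H1 caught ⇒ 15
    H2 returns (15, ())
    H3 returns [(15, ())]
= [(15, ()), (15, ())]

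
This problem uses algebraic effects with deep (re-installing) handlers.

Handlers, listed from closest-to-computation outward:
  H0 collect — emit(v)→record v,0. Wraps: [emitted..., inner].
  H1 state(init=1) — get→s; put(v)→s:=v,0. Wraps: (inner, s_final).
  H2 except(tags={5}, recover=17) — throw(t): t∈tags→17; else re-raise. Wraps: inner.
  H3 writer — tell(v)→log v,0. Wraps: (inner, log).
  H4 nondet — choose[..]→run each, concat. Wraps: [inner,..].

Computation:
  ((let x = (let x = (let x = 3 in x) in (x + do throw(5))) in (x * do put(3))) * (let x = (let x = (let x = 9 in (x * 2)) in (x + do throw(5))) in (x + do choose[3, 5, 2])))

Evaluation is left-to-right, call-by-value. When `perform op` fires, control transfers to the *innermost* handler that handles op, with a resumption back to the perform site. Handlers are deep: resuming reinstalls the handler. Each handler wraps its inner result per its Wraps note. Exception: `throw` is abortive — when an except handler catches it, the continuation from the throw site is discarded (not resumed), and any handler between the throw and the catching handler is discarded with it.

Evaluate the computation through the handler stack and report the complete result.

Answer: [(17, ())]

Working:
throw(5) @ H2 caught ⇒ 17
H3 returns (17, ())
H4 returns [(17, ())]
= [(17, ())]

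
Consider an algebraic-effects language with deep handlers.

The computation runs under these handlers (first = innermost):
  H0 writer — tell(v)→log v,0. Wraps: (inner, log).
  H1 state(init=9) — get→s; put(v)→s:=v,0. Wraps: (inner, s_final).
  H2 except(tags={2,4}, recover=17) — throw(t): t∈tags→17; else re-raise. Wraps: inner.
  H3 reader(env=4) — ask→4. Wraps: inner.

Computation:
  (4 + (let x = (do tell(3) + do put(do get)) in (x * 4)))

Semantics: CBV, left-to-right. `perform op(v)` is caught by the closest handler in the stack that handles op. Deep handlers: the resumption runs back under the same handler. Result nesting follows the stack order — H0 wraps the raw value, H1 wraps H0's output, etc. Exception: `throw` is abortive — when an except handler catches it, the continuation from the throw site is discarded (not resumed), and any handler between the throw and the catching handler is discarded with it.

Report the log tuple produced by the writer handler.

Evaluation trace:
tell(3) @ H0 ⇒ log+=3
get @ H1 ⇒ 9
put(9) @ H1 ⇒ s:=9
H0 returns (4, (3))
H1 returns ((4, (3)), 9)
H2 returns ((4, (3)), 9)
H3 returns ((4, (3)), 9)
= ((4, (3)), 9)

Answer: (3)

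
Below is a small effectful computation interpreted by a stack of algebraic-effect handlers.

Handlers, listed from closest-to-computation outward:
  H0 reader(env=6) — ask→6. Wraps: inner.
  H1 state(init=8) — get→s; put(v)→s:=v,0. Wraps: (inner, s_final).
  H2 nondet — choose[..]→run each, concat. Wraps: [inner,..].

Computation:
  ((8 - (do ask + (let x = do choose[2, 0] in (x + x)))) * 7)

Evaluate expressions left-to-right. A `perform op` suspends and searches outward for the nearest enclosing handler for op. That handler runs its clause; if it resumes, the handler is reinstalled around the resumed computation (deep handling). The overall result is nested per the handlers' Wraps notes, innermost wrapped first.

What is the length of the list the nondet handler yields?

Step-by-step:
ask @ H0 ⇒ 6
choose[2, 0] @ H2
  branch[0] choose=2:
    H0 returns -14
    H1 returns (-14, 8)
    H2 returns [(-14, 8)]
  branch[1] choose=0:
    H0 returns 14
    H1 returns (14, 8)
    H2 returns [(14, 8)]
= [(-14, 8), (14, 8)]

Answer: 2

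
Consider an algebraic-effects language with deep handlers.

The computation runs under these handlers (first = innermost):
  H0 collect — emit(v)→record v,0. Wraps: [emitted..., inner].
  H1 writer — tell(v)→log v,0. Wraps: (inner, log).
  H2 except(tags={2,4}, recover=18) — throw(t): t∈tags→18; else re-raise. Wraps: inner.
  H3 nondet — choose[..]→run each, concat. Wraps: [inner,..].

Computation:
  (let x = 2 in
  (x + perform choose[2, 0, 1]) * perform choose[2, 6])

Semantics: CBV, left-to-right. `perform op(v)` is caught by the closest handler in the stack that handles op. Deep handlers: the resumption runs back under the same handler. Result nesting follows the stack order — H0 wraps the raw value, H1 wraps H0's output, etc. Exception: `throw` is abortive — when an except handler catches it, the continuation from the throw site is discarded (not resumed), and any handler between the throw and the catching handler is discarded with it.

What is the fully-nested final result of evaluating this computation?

Step-by-step:
choose[2, 0, 1] @ H3
  branch[0] choose=2:
    choose[2, 6] @ H3
      branch[0] choose=2:
        H0 returns [8]
        H1 returns ([8], ())
        H2 returns ([8], ())
        H3 returns [([8], ())]
      branch[1] choose=6:
        H0 returns [24]
        H1 returns ([24], ())
        H2 returns ([24], ())
        H3 returns [([24], ())]
  branch[1] choose=0:
    choose[2, 6] @ H3
      branch[0] choose=2:
        H0 returns [4]
        H1 returns ([4], ())
        H2 returns ([4], ())
        H3 returns [([4], ())]
      branch[1] choose=6:
        H0 returns [12]
        H1 returns ([12], ())
        H2 returns ([12], ())
        H3 returns [([12], ())]
  branch[2] choose=1:
    choose[2, 6] @ H3
      branch[0] choose=2:
        H0 returns [6]
        H1 returns ([6], ())
        H2 returns ([6], ())
        H3 returns [([6], ())]
      branch[1] choose=6:
        H0 returns [18]
        H1 returns ([18], ())
        H2 returns ([18], ())
        H3 returns [([18], ())]
= [([8], ()), ([24], ()), ([4], ()), ([12], ()), ([6], ()), ([18], ())]

Answer: [([8], ()), ([24], ()), ([4], ()), ([12], ()), ([6], ()), ([18], ())]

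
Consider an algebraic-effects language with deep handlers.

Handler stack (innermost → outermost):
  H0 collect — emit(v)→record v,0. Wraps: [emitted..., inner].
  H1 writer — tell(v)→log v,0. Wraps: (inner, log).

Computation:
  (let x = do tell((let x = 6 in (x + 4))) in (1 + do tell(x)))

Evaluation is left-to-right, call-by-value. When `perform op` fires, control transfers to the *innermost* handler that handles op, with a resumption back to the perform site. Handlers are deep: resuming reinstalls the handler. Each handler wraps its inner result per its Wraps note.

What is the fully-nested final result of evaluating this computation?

Working:
tell(10) @ H1 ⇒ log+=10
tell(0) @ H1 ⇒ log+=0
H0 returns [1]
H1 returns ([1], (10, 0))
= ([1], (10, 0))

Answer: ([1], (10, 0))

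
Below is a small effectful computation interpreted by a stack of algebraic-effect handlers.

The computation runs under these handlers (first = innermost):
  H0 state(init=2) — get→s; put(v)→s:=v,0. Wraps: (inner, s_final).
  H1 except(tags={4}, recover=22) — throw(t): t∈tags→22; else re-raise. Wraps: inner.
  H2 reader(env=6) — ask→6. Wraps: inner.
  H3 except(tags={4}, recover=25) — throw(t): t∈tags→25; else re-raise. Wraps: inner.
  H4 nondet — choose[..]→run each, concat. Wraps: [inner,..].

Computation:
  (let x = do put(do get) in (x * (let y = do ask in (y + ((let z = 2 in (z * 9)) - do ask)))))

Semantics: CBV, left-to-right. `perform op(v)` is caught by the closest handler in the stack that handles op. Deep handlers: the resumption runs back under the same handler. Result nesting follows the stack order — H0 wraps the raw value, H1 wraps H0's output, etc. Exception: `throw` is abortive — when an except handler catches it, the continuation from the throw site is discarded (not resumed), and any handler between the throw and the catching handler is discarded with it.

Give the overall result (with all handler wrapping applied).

Answer: [(0, 2)]

Step-by-step:
get @ H0 ⇒ 2
put(2) @ H0 ⇒ s:=2
ask @ H2 ⇒ 6
ask @ H2 ⇒ 6
H0 returns (0, 2)
H1 returns (0, 2)
H2 returns (0, 2)
H3 returns (0, 2)
H4 returns [(0, 2)]
= [(0, 2)]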